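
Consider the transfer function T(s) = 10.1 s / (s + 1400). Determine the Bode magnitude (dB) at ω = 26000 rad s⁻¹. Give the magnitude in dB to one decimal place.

|j26000| = 2.6e+04
|j26000 + 1400| = √(26000² + 1400²) = 2.604e+04
|T(j26000)| = 10.1 × 2.6e+04 / 2.604e+04 = 10.085
20 log₁₀(10.085) = 20.07 dB

20.1 dB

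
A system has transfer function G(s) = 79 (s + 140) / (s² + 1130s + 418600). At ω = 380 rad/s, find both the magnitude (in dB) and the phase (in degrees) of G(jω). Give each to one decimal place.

|G| = -24.0 dB, ∠G = 12.3 deg

|j380 + 140| = √(380² + 140²) = 405
|(j380)² + 1130(j380) + 418600| = |2.742e+05 + j4.294e+05| = 5.095e+05
|G(j380)| = 79 × 405 / 5.095e+05 = 0.062795
20 log₁₀(0.062795) = -24.04 dB
∠(j380 + 140) = arctan(380/140) = 69.78°
∠[(j380)² + 1130(j380) + 418600] = ∠[2.742e+05 + j4.294e+05] = 57.44°
∠G(j380) = 69.78° − 57.44° = 12.34°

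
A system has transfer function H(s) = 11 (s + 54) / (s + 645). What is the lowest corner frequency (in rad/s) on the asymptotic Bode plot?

54 rad/s

Break frequencies occur at each pole and zero magnitude: 54 rad/s, 645 rad/s.
The lowest is 54 rad/s.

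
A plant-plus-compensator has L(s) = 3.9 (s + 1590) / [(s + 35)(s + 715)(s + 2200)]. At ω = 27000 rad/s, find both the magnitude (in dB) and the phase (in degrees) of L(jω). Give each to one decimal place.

|L| = -165.5 dB, ∠L = -177.1°

|j27000 + 1590| = √(27000² + 1590²) = 2.705e+04
|j27000 + 35| = √(27000² + 35²) = 2.7e+04
|j27000 + 715| = √(27000² + 715²) = 2.701e+04
|j27000 + 2200| = √(27000² + 2200²) = 2.709e+04
|L(j27000)| = 3.9 × 2.705e+04 / (2.7e+04 × 2.701e+04 × 2.709e+04) = 5.3395e-09
20 log₁₀(5.3395e-09) = -165.45 dB
∠(j27000 + 1590) = arctan(27000/1590) = 86.63°
∠(j27000 + 35) = arctan(27000/35) = 89.93°
∠(j27000 + 715) = arctan(27000/715) = 88.48°
∠(j27000 + 2200) = arctan(27000/2200) = 85.34°
∠L(j27000) = 86.63° − (89.93° + 88.48° + 85.34°) = -177.12°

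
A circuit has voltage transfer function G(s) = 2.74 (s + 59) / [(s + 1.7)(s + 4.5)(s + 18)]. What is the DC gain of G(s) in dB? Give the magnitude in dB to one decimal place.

1.4 dB

G(0) = 2.74 × 59 / (1.7 × 4.5 × 18) = 1.174
20 log₁₀(1.174) = 1.39 dB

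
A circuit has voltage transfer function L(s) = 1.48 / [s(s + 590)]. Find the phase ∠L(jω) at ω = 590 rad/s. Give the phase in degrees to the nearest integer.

∠(j590 + 590) = arctan(590/590) = 45.00°
∠(j590) = 90.00°
∠L(j590) = − (45.00° + 90.00°) = -135.00°

-135 deg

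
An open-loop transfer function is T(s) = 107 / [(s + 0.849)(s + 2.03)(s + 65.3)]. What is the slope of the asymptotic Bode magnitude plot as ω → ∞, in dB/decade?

-60 dB/decade

With 0 zeros and 3 poles, the high-frequency asymptotic slope is 20 × (0 − 3) = -60 dB/decade.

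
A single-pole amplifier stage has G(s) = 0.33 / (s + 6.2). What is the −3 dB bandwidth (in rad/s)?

For a single-pole low-pass, the −3 dB point is at the pole: ω = 6.2 rad/s.

6.2 rad/s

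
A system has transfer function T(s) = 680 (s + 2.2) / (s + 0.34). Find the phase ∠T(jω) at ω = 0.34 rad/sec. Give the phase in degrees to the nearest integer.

-36°

∠(j0.34 + 2.2) = arctan(0.34/2.2) = 8.79°
∠(j0.34 + 0.34) = arctan(0.34/0.34) = 45.00°
∠T(j0.34) = 8.79° − 45.00° = -36.21°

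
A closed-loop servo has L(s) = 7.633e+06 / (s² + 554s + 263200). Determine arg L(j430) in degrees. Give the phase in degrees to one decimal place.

-71.8°

∠[(j430)² + 554(j430) + 263200] = ∠[78300 + j2.3822e+05] = 71.80°
∠L(j430) = −71.80° = -71.80°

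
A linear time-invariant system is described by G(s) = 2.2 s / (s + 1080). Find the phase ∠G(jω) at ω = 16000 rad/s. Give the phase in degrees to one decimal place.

∠(j16000) = 90.00°
∠(j16000 + 1080) = arctan(16000/1080) = 86.14°
∠G(j16000) = 90.00° − 86.14° = 3.86°

3.9°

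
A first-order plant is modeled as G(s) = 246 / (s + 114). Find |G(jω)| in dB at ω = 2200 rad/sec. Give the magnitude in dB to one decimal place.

|j2200 + 114| = √(2200² + 114²) = 2203
|G(j2200)| = 246 / 2203 = 0.11167
20 log₁₀(0.11167) = -19.04 dB

-19.0 dB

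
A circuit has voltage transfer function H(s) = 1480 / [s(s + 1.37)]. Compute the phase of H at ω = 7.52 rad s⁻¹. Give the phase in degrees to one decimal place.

-169.7°

∠(j7.52 + 1.37) = arctan(7.52/1.37) = 79.68°
∠(j7.52) = 90.00°
∠H(j7.52) = − (79.68° + 90.00°) = -169.68°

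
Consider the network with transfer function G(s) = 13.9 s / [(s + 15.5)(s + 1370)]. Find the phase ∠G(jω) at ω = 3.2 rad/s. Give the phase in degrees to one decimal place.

∠(j3.2) = 90.00°
∠(j3.2 + 15.5) = arctan(3.2/15.5) = 11.66°
∠(j3.2 + 1370) = arctan(3.2/1370) = 0.13°
∠G(j3.2) = 90.00° − (11.66° + 0.13°) = 78.20°

78.2 deg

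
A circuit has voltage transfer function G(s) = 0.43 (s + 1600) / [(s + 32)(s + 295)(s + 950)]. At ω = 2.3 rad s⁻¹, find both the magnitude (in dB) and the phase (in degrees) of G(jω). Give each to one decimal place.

|G| = -82.3 dB, ∠G = -4.6°

|j2.3 + 1600| = √(2.3² + 1600²) = 1600
|j2.3 + 32| = √(2.3² + 32²) = 32.08
|j2.3 + 295| = √(2.3² + 295²) = 295
|j2.3 + 950| = √(2.3² + 950²) = 950
|G(j2.3)| = 0.43 × 1600 / (32.08 × 295 × 950) = 7.6517e-05
20 log₁₀(7.6517e-05) = -82.32 dB
∠(j2.3 + 1600) = arctan(2.3/1600) = 0.08°
∠(j2.3 + 32) = arctan(2.3/32) = 4.11°
∠(j2.3 + 295) = arctan(2.3/295) = 0.45°
∠(j2.3 + 950) = arctan(2.3/950) = 0.14°
∠G(j2.3) = 0.08° − (4.11° + 0.45° + 0.14°) = -4.61°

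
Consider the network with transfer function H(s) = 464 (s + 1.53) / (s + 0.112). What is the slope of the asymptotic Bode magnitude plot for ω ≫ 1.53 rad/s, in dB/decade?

With 1 zero and 1 pole, the high-frequency asymptotic slope is 20 × (1 − 1) = 0 dB/decade.

0 dB/decade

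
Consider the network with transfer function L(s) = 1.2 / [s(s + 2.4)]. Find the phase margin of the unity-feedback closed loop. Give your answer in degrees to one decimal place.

Gain crossover: |L(jω)| = 1 at ω ≈ 0.49 rad/s.
∠L(j0.49) = −90° − arctan(0.49/2.4) ≈ -101.54°
PM = 180° + (-101.54°) = 78.46°

78.5°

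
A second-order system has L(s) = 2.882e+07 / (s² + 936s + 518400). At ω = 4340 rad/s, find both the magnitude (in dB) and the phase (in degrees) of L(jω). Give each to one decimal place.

|(j4340)² + 936(j4340) + 518400| = |-1.8317e+07 + j4.0622e+06| = 1.876e+07
|L(j4340)| = 2.882e+07 / 1.876e+07 = 1.5361
20 log₁₀(1.5361) = 3.73 dB
∠[(j4340)² + 936(j4340) + 518400] = ∠[-1.8317e+07 + j4.0622e+06] = 167.50°
∠L(j4340) = −167.50° = -167.50°

|L| = 3.7 dB, ∠L = -167.5°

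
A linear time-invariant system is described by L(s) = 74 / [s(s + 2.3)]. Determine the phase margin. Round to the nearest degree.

Gain crossover: |L(jω)| = 1 at ω ≈ 8.45 rad/sec.
∠L(j8.45) = −90° − arctan(8.45/2.3) ≈ -164.77°
PM = 180° + (-164.77°) = 15.23°

15°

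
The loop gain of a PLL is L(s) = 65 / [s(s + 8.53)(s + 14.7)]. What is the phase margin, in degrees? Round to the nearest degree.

Gain crossover: |L(jω)| = 1 at ω ≈ 0.517 rad s⁻¹.
∠L(j0.517) = −90° − arctan(0.517/8.53) − arctan(0.517/14.7) ≈ -95.48°
PM = 180° + (-95.48°) = 84.52°

85°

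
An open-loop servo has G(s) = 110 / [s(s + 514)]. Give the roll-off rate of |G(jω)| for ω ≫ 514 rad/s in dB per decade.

-40 dB/decade

With 0 zeros and 2 poles, the high-frequency asymptotic slope is 20 × (0 − 2) = -40 dB/decade.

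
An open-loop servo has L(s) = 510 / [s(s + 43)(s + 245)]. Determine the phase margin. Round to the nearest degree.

90°

Gain crossover: |L(jω)| = 1 at ω ≈ 0.0484 rad/sec.
∠L(j0.0484) = −90° − arctan(0.0484/43) − arctan(0.0484/245) ≈ -90.08°
PM = 180° + (-90.08°) = 89.92°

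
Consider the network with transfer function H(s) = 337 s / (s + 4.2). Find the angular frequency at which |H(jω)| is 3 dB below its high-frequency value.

4.2 rad/s

For a single-pole high-pass, the −3 dB point is at the pole: ω = 4.2 rad/s.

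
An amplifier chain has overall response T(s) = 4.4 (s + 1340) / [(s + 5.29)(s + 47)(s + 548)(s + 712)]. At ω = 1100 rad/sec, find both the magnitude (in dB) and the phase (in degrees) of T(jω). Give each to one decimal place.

|T| = -168.2 dB, ∠T = -258.5°

|j1100 + 1340| = √(1100² + 1340²) = 1734
|j1100 + 5.29| = √(1100² + 5.29²) = 1100
|j1100 + 47| = √(1100² + 47²) = 1101
|j1100 + 548| = √(1100² + 548²) = 1229
|j1100 + 712| = √(1100² + 712²) = 1310
|T(j1100)| = 4.4 × 1734 / (1100 × 1101 × 1229 × 1310) = 3.9113e-09
20 log₁₀(3.9113e-09) = -168.15 dB
∠(j1100 + 1340) = arctan(1100/1340) = 39.38°
∠(j1100 + 5.29) = arctan(1100/5.29) = 89.72°
∠(j1100 + 47) = arctan(1100/47) = 87.55°
∠(j1100 + 548) = arctan(1100/548) = 63.52°
∠(j1100 + 712) = arctan(1100/712) = 57.09°
∠T(j1100) = 39.38° − (89.72° + 87.55° + 63.52° + 57.09°) = -258.50°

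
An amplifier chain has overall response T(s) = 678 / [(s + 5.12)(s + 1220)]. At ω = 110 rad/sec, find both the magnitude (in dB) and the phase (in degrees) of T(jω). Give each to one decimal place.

|T| = -46.0 dB, ∠T = -92.5°

|j110 + 5.12| = √(110² + 5.12²) = 110.1
|j110 + 1220| = √(110² + 1220²) = 1225
|T(j110)| = 678 / (110.1 × 1225) = 0.0050263
20 log₁₀(0.0050263) = -45.98 dB
∠(j110 + 5.12) = arctan(110/5.12) = 87.34°
∠(j110 + 1220) = arctan(110/1220) = 5.15°
∠T(j110) = − (87.34° + 5.15°) = -92.49°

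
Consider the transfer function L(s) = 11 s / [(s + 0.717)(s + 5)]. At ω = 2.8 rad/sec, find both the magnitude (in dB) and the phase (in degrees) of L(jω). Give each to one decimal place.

|j2.8| = 2.8
|j2.8 + 0.717| = √(2.8² + 0.717²) = 2.89
|j2.8 + 5| = √(2.8² + 5²) = 5.731
|L(j2.8)| = 11 × 2.8 / (2.89 × 5.731) = 1.8595
20 log₁₀(1.8595) = 5.39 dB
∠(j2.8) = 90.00°
∠(j2.8 + 0.717) = arctan(2.8/0.717) = 75.64°
∠(j2.8 + 5) = arctan(2.8/5) = 29.25°
∠L(j2.8) = 90.00° − (75.64° + 29.25°) = -14.89°

|L| = 5.4 dB, ∠L = -14.9°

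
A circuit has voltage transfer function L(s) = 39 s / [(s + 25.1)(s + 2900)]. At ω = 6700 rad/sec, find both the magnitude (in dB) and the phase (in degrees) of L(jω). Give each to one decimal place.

|L| = -45.4 dB, ∠L = -66.4 deg

|j6700| = 6700
|j6700 + 25.1| = √(6700² + 25.1²) = 6700
|j6700 + 2900| = √(6700² + 2900²) = 7301
|L(j6700)| = 39 × 6700 / (6700 × 7301) = 0.0053419
20 log₁₀(0.0053419) = -45.45 dB
∠(j6700) = 90.00°
∠(j6700 + 25.1) = arctan(6700/25.1) = 89.79°
∠(j6700 + 2900) = arctan(6700/2900) = 66.60°
∠L(j6700) = 90.00° − (89.79° + 66.60°) = -66.38°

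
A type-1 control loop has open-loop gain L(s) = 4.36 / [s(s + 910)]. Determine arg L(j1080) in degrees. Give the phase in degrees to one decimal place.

∠(j1080 + 910) = arctan(1080/910) = 49.88°
∠(j1080) = 90.00°
∠L(j1080) = − (49.88° + 90.00°) = -139.88°

-139.9 deg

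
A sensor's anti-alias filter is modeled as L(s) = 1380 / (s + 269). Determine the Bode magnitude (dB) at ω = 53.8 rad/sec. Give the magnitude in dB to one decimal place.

|j53.8 + 269| = √(53.8² + 269²) = 274.3
|L(j53.8)| = 1380 / 274.3 = 5.0305
20 log₁₀(5.0305) = 14.03 dB

14.0 dB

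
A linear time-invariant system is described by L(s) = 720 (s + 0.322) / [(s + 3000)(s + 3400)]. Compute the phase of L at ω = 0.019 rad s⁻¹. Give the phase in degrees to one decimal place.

∠(j0.019 + 0.322) = arctan(0.019/0.322) = 3.38°
∠(j0.019 + 3000) = arctan(0.019/3000) = 0.00°
∠(j0.019 + 3400) = arctan(0.019/3400) = 0.00°
∠L(j0.019) = 3.38° − (0.00° + 0.00°) = 3.38°

3.4°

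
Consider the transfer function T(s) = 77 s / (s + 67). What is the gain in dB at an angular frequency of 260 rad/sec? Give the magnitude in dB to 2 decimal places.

|j260| = 260
|j260 + 67| = √(260² + 67²) = 268.5
|T(j260)| = 77 × 260 / 268.5 = 74.564
20 log₁₀(74.564) = 37.451 dB

37.45 dB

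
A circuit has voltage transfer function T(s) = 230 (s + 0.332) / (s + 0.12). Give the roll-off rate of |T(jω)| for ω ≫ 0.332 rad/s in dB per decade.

0 dB/decade

With 1 zero and 1 pole, the high-frequency asymptotic slope is 20 × (1 − 1) = 0 dB/decade.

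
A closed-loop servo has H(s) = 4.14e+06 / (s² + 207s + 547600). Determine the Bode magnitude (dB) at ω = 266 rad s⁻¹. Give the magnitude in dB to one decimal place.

18.7 dB

|(j266)² + 207(j266) + 547600| = |4.7684e+05 + j55062| = 4.8e+05
|H(j266)| = 4.14e+06 / 4.8e+05 = 8.6248
20 log₁₀(8.6248) = 18.71 dB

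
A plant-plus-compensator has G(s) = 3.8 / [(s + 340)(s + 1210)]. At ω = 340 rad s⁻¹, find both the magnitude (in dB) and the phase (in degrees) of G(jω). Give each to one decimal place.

|G| = -104.0 dB, ∠G = -60.7°

|j340 + 340| = √(340² + 340²) = 480.8
|j340 + 1210| = √(340² + 1210²) = 1257
|G(j340)| = 3.8 / (480.8 × 1257) = 6.2879e-06
20 log₁₀(6.2879e-06) = -104.03 dB
∠(j340 + 340) = arctan(340/340) = 45.00°
∠(j340 + 1210) = arctan(340/1210) = 15.69°
∠G(j340) = − (45.00° + 15.69°) = -60.69°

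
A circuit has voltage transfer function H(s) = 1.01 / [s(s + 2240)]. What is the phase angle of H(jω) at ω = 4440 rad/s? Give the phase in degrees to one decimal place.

∠(j4440 + 2240) = arctan(4440/2240) = 63.23°
∠(j4440) = 90.00°
∠H(j4440) = − (63.23° + 90.00°) = -153.23°

-153.2°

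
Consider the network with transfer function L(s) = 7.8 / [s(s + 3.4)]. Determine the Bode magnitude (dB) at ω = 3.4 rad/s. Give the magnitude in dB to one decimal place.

|j3.4 + 3.4| = √(3.4² + 3.4²) = 4.808
|j3.4| = 3.4
|L(j3.4)| = 7.8 / (4.808 × 3.4) = 0.47711
20 log₁₀(0.47711) = -6.43 dB

-6.4 dB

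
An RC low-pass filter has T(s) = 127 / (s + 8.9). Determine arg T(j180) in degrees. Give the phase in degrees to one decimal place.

∠(j180 + 8.9) = arctan(180/8.9) = 87.17°
∠T(j180) = −87.17° = -87.17°

-87.2°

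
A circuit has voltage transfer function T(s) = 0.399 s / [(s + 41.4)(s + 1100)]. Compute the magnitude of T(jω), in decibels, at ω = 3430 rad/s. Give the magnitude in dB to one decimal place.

|j3430| = 3430
|j3430 + 41.4| = √(3430² + 41.4²) = 3430
|j3430 + 1100| = √(3430² + 1100²) = 3602
|T(j3430)| = 0.399 × 3430 / (3430 × 3602) = 0.00011076
20 log₁₀(0.00011076) = -79.11 dB

-79.1 dB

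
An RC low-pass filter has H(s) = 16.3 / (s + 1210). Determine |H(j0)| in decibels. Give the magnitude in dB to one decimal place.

-37.4 dB

H(0) = 16.3 / 1210 = 0.013471
20 log₁₀(0.013471) = -37.41 dB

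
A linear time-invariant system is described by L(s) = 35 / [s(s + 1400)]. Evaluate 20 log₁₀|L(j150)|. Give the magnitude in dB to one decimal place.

|j150 + 1400| = √(150² + 1400²) = 1408
|j150| = 150
|L(j150)| = 35 / (1408 × 150) = 0.00016572
20 log₁₀(0.00016572) = -75.61 dB

-75.6 dB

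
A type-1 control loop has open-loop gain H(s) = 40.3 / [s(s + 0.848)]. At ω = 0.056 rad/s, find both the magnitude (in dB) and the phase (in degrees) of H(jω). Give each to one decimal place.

|j0.056 + 0.848| = √(0.056² + 0.848²) = 0.8498
|j0.056| = 0.056
|H(j0.056)| = 40.3 / (0.8498 × 0.056) = 846.79
20 log₁₀(846.79) = 58.56 dB
∠(j0.056 + 0.848) = arctan(0.056/0.848) = 3.78°
∠(j0.056) = 90.00°
∠H(j0.056) = − (3.78° + 90.00°) = -93.78°

|H| = 58.6 dB, ∠H = -93.8°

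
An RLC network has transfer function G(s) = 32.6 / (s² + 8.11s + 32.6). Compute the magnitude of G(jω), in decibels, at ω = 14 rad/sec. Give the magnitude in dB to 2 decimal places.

|(j14)² + 8.11(j14) + 32.6| = |-163.4 + j113.54| = 199
|G(j14)| = 32.6 / 199 = 0.16384
20 log₁₀(0.16384) = -15.712 dB

-15.71 dB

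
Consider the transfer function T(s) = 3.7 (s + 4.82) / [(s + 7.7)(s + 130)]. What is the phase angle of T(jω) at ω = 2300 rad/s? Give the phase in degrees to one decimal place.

∠(j2300 + 4.82) = arctan(2300/4.82) = 89.88°
∠(j2300 + 7.7) = arctan(2300/7.7) = 89.81°
∠(j2300 + 130) = arctan(2300/130) = 86.76°
∠T(j2300) = 89.88° − (89.81° + 86.76°) = -86.69°

-86.7°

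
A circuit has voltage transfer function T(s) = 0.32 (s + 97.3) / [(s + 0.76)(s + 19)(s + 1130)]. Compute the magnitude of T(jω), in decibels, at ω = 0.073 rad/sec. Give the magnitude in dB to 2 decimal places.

-54.43 dB

|j0.073 + 97.3| = √(0.073² + 97.3²) = 97.3
|j0.073 + 0.76| = √(0.073² + 0.76²) = 0.7635
|j0.073 + 19| = √(0.073² + 19²) = 19
|j0.073 + 1130| = √(0.073² + 1130²) = 1130
|T(j0.073)| = 0.32 × 97.3 / (0.7635 × 19 × 1130) = 0.0018994
20 log₁₀(0.0018994) = -54.428 dB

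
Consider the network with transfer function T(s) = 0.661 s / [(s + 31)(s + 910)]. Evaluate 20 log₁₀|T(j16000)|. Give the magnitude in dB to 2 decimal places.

|j16000| = 1.6e+04
|j16000 + 31| = √(16000² + 31²) = 1.6e+04
|j16000 + 910| = √(16000² + 910²) = 1.603e+04
|T(j16000)| = 0.661 × 1.6e+04 / (1.6e+04 × 1.603e+04) = 4.1246e-05
20 log₁₀(4.1246e-05) = -87.692 dB

-87.69 dB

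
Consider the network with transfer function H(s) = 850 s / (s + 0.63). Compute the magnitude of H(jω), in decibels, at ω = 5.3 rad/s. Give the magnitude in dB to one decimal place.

58.5 dB

|j5.3| = 5.3
|j5.3 + 0.63| = √(5.3² + 0.63²) = 5.337
|H(j5.3)| = 850 × 5.3 / 5.337 = 844.06
20 log₁₀(844.06) = 58.53 dB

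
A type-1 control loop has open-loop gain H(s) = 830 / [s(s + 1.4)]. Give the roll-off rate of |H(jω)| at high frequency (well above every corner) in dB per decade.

-40 dB/decade

With 0 zeros and 2 poles, the high-frequency asymptotic slope is 20 × (0 − 2) = -40 dB/decade.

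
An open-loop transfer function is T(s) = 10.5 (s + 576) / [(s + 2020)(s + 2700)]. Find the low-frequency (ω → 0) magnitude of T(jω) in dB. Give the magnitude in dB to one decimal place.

T(0) = 10.5 × 576 / (2020 × 2700) = 0.0011089
20 log₁₀(0.0011089) = -59.10 dB

-59.1 dB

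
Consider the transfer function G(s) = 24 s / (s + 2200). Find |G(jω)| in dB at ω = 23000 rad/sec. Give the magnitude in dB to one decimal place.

27.6 dB

|j23000| = 2.3e+04
|j23000 + 2200| = √(23000² + 2200²) = 2.31e+04
|G(j23000)| = 24 × 2.3e+04 / 2.31e+04 = 23.891
20 log₁₀(23.891) = 27.56 dB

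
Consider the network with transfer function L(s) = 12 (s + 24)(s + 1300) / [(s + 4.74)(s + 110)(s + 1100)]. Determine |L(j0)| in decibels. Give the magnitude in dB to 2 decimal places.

L(0) = 12 × 24 × 1300 / (4.74 × 110 × 1100) = 0.65279
20 log₁₀(0.65279) = -3.705 dB

-3.70 dB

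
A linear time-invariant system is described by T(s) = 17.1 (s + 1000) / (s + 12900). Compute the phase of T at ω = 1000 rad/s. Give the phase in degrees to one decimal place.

40.6 deg

∠(j1000 + 1000) = arctan(1000/1000) = 45.00°
∠(j1000 + 12900) = arctan(1000/12900) = 4.43°
∠T(j1000) = 45.00° − 4.43° = 40.57°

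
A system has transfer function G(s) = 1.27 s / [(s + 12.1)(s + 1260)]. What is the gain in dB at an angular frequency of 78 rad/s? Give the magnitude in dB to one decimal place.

-60.1 dB

|j78| = 78
|j78 + 12.1| = √(78² + 12.1²) = 78.93
|j78 + 1260| = √(78² + 1260²) = 1262
|G(j78)| = 1.27 × 78 / (78.93 × 1262) = 0.00099412
20 log₁₀(0.00099412) = -60.05 dB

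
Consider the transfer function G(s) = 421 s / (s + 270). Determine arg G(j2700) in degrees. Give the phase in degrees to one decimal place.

5.7°

∠(j2700) = 90.00°
∠(j2700 + 270) = arctan(2700/270) = 84.29°
∠G(j2700) = 90.00° − 84.29° = 5.71°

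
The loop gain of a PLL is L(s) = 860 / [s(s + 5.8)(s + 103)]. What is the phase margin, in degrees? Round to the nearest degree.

Gain crossover: |L(jω)| = 1 at ω ≈ 1.4 rad/s.
∠L(j1.4) = −90° − arctan(1.4/5.8) − arctan(1.4/103) ≈ -104.34°
PM = 180° + (-104.34°) = 75.66°

76°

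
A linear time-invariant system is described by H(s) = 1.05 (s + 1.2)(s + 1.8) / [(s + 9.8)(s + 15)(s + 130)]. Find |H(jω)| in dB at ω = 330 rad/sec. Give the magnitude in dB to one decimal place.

|j330 + 1.2| = √(330² + 1.2²) = 330
|j330 + 1.8| = √(330² + 1.8²) = 330
|j330 + 9.8| = √(330² + 9.8²) = 330.1
|j330 + 15| = √(330² + 15²) = 330.3
|j330 + 130| = √(330² + 130²) = 354.7
|H(j330)| = 1.05 × 330 × 330 / (330.1 × 330.3 × 354.7) = 0.0029561
20 log₁₀(0.0029561) = -50.59 dB

-50.6 dB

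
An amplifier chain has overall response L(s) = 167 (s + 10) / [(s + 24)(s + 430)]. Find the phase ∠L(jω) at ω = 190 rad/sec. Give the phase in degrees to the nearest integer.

∠(j190 + 10) = arctan(190/10) = 86.99°
∠(j190 + 24) = arctan(190/24) = 82.80°
∠(j190 + 430) = arctan(190/430) = 23.84°
∠L(j190) = 86.99° − (82.80° + 23.84°) = -19.65°

-20°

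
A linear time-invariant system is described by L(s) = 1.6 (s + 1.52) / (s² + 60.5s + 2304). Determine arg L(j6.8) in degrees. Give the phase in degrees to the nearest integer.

67°

∠(j6.8 + 1.52) = arctan(6.8/1.52) = 77.40°
∠[(j6.8)² + 60.5(j6.8) + 2304] = ∠[2257.8 + j411.4] = 10.33°
∠L(j6.8) = 77.40° − 10.33° = 67.07°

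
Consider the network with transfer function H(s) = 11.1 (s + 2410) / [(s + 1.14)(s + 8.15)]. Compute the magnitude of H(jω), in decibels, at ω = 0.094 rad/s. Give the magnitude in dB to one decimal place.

69.2 dB

|j0.094 + 2410| = √(0.094² + 2410²) = 2410
|j0.094 + 1.14| = √(0.094² + 1.14²) = 1.144
|j0.094 + 8.15| = √(0.094² + 8.15²) = 8.151
|H(j0.094)| = 11.1 × 2410 / (1.144 × 8.151) = 2869.3
20 log₁₀(2869.3) = 69.16 dB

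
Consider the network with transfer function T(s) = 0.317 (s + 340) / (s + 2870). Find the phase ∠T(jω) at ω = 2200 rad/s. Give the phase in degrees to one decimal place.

43.7 deg

∠(j2200 + 340) = arctan(2200/340) = 81.21°
∠(j2200 + 2870) = arctan(2200/2870) = 37.47°
∠T(j2200) = 81.21° − 37.47° = 43.74°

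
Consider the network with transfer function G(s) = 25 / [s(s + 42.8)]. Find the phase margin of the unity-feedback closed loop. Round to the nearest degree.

Gain crossover: |G(jω)| = 1 at ω ≈ 0.584 rad/s.
∠G(j0.584) = −90° − arctan(0.584/42.8) ≈ -90.78°
PM = 180° + (-90.78°) = 89.22°

89°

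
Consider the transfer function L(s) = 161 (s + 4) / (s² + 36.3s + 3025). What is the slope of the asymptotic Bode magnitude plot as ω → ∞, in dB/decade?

-20 dB/decade

With 1 zero and 2 poles, the high-frequency asymptotic slope is 20 × (1 − 2) = -20 dB/decade.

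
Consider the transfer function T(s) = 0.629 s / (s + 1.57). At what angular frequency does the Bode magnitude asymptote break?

The single real pole at s = −1.57 gives a corner at ω = 1.57 rad/s.

1.57 rad/s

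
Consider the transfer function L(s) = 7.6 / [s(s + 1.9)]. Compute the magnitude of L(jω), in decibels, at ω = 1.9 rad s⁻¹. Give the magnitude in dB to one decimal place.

|j1.9 + 1.9| = √(1.9² + 1.9²) = 2.687
|j1.9| = 1.9
|L(j1.9)| = 7.6 / (2.687 × 1.9) = 1.4886
20 log₁₀(1.4886) = 3.46 dB

3.5 dB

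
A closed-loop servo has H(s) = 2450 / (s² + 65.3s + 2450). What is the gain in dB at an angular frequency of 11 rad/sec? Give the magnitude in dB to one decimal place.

|(j11)² + 65.3(j11) + 2450| = |2329 + j718.3| = 2437
|H(j11)| = 2450 / 2437 = 1.0052
20 log₁₀(1.0052) = 0.05 dB

0.0 dB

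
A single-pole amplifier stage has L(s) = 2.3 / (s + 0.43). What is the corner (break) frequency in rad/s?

The single real pole at s = −0.43 gives a corner at ω = 0.43 rad/s.

0.43 rad/s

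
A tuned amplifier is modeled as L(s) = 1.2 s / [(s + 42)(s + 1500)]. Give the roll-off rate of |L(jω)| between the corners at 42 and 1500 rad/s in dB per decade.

0 dB/decade

In this band the factors already past their corner are: 1 differentiator zero, pole at 42; net slope = 0 dB/decade.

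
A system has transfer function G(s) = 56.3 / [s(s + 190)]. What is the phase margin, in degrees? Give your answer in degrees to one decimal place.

Gain crossover: |G(jω)| = 1 at ω ≈ 0.296 rad/s.
∠G(j0.296) = −90° − arctan(0.296/190) ≈ -90.09°
PM = 180° + (-90.09°) = 89.91°

89.9 deg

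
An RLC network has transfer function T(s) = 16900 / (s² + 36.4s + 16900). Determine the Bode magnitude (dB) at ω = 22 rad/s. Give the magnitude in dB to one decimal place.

|(j22)² + 36.4(j22) + 16900| = |16416 + j800.8| = 1.644e+04
|T(j22)| = 16900 / 1.644e+04 = 1.0283
20 log₁₀(1.0283) = 0.24 dB

0.2 dB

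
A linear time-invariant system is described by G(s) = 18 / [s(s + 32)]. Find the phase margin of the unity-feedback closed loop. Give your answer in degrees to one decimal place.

89.0°

Gain crossover: |G(jω)| = 1 at ω ≈ 0.562 rad/s.
∠G(j0.562) = −90° − arctan(0.562/32) ≈ -91.01°
PM = 180° + (-91.01°) = 88.99°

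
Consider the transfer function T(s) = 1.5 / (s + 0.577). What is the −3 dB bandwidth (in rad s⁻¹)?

For a single-pole low-pass, the −3 dB point is at the pole: ω = 0.577 rad s⁻¹.

0.577 rad s⁻¹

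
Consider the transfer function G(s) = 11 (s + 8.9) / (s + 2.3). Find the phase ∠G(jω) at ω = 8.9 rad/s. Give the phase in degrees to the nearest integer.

-31°

∠(j8.9 + 8.9) = arctan(8.9/8.9) = 45.00°
∠(j8.9 + 2.3) = arctan(8.9/2.3) = 75.51°
∠G(j8.9) = 45.00° − 75.51° = -30.51°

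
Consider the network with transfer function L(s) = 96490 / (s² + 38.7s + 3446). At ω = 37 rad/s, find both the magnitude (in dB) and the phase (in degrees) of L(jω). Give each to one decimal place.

|L| = 31.7 dB, ∠L = -34.6°

|(j37)² + 38.7(j37) + 3446| = |2077 + j1431.9| = 2523
|L(j37)| = 96490 / 2523 = 38.248
20 log₁₀(38.248) = 31.65 dB
∠[(j37)² + 38.7(j37) + 3446] = ∠[2077 + j1431.9] = 34.58°
∠L(j37) = −34.58° = -34.58°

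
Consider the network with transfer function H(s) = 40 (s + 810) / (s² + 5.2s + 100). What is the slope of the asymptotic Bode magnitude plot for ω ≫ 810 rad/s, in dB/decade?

With 1 zero and 2 poles, the high-frequency asymptotic slope is 20 × (1 − 2) = -20 dB/decade.

-20 dB/decade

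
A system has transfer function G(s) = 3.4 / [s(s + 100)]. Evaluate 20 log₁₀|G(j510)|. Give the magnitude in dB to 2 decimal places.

|j510 + 100| = √(510² + 100²) = 519.7
|j510| = 510
|G(j510)| = 3.4 / (519.7 × 510) = 1.2828e-05
20 log₁₀(1.2828e-05) = -97.837 dB

-97.84 dB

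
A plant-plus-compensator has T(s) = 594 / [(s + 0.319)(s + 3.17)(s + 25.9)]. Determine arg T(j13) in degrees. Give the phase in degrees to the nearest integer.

∠(j13 + 0.319) = arctan(13/0.319) = 88.59°
∠(j13 + 3.17) = arctan(13/3.17) = 76.30°
∠(j13 + 25.9) = arctan(13/25.9) = 26.65°
∠T(j13) = − (88.59° + 76.30° + 26.65°) = -191.54°

-192°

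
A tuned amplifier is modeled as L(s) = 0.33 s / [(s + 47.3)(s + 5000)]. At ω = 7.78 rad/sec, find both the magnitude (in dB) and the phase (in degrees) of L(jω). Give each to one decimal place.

|L| = -99.4 dB, ∠L = 80.6°

|j7.78| = 7.78
|j7.78 + 47.3| = √(7.78² + 47.3²) = 47.94
|j7.78 + 5000| = √(7.78² + 5000²) = 5000
|L(j7.78)| = 0.33 × 7.78 / (47.94 × 5000) = 1.0712e-05
20 log₁₀(1.0712e-05) = -99.40 dB
∠(j7.78) = 90.00°
∠(j7.78 + 47.3) = arctan(7.78/47.3) = 9.34°
∠(j7.78 + 5000) = arctan(7.78/5000) = 0.09°
∠L(j7.78) = 90.00° − (9.34° + 0.09°) = 80.57°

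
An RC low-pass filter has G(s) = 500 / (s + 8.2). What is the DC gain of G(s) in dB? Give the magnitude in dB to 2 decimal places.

35.70 dB

G(0) = 500 / 8.2 = 60.976
20 log₁₀(60.976) = 35.703 dB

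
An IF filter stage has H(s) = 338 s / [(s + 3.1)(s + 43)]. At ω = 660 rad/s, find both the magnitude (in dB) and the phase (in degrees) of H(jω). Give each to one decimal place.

|j660| = 660
|j660 + 3.1| = √(660² + 3.1²) = 660
|j660 + 43| = √(660² + 43²) = 661.4
|H(j660)| = 338 × 660 / (660 × 661.4) = 0.51103
20 log₁₀(0.51103) = -5.83 dB
∠(j660) = 90.00°
∠(j660 + 3.1) = arctan(660/3.1) = 89.73°
∠(j660 + 43) = arctan(660/43) = 86.27°
∠H(j660) = 90.00° − (89.73° + 86.27°) = -86.00°

|H| = -5.8 dB, ∠H = -86.0 deg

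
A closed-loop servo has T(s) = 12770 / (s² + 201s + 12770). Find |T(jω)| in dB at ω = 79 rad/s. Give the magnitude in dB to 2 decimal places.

-2.57 dB

|(j79)² + 201(j79) + 12770| = |6529 + j15879| = 1.717e+04
|T(j79)| = 12770 / 1.717e+04 = 0.74379
20 log₁₀(0.74379) = -2.571 dB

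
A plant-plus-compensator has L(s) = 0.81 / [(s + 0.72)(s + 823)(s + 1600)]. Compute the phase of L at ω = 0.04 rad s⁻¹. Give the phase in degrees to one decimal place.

∠(j0.04 + 0.72) = arctan(0.04/0.72) = 3.18°
∠(j0.04 + 823) = arctan(0.04/823) = 0.00°
∠(j0.04 + 1600) = arctan(0.04/1600) = 0.00°
∠L(j0.04) = − (3.18° + 0.00° + 0.00°) = -3.18°

-3.2°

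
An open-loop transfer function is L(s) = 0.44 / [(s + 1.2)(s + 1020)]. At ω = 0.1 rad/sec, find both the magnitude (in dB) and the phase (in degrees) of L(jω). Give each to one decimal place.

|L| = -68.9 dB, ∠L = -4.8 deg

|j0.1 + 1.2| = √(0.1² + 1.2²) = 1.204
|j0.1 + 1020| = √(0.1² + 1020²) = 1020
|L(j0.1)| = 0.44 / (1.204 × 1020) = 0.00035824
20 log₁₀(0.00035824) = -68.92 dB
∠(j0.1 + 1.2) = arctan(0.1/1.2) = 4.76°
∠(j0.1 + 1020) = arctan(0.1/1020) = 0.01°
∠L(j0.1) = − (4.76° + 0.01°) = -4.77°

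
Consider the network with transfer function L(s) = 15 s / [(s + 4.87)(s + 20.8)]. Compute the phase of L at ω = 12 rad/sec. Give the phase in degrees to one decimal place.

∠(j12) = 90.00°
∠(j12 + 4.87) = arctan(12/4.87) = 67.91°
∠(j12 + 20.8) = arctan(12/20.8) = 29.98°
∠L(j12) = 90.00° − (67.91° + 29.98°) = -7.89°

-7.9 deg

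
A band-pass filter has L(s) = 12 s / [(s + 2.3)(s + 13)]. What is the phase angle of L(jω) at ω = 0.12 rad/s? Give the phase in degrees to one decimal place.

86.5°

∠(j0.12) = 90.00°
∠(j0.12 + 2.3) = arctan(0.12/2.3) = 2.99°
∠(j0.12 + 13) = arctan(0.12/13) = 0.53°
∠L(j0.12) = 90.00° − (2.99° + 0.53°) = 86.48°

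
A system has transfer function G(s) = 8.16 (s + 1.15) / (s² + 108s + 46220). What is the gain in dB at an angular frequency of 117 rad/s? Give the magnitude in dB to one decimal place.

|j117 + 1.15| = √(117² + 1.15²) = 117
|(j117)² + 108(j117) + 46220| = |32531 + j12636| = 3.49e+04
|G(j117)| = 8.16 × 117 / 3.49e+04 = 0.027358
20 log₁₀(0.027358) = -31.26 dB

-31.3 dB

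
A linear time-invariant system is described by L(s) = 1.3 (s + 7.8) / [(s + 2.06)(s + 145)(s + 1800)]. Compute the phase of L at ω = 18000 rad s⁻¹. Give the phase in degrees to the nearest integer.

-174°

∠(j18000 + 7.8) = arctan(18000/7.8) = 89.98°
∠(j18000 + 2.06) = arctan(18000/2.06) = 89.99°
∠(j18000 + 145) = arctan(18000/145) = 89.54°
∠(j18000 + 1800) = arctan(18000/1800) = 84.29°
∠L(j18000) = 89.98° − (89.99° + 89.54° + 84.29°) = -173.85°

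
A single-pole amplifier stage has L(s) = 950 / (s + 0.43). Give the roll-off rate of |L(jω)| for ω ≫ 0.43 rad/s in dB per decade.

-20 dB/decade

With 0 zeros and 1 pole, the high-frequency asymptotic slope is 20 × (0 − 1) = -20 dB/decade.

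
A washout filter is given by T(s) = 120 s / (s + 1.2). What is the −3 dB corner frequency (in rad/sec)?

1.2 rad/sec

For a single-pole high-pass, the −3 dB point is at the pole: ω = 1.2 rad/sec.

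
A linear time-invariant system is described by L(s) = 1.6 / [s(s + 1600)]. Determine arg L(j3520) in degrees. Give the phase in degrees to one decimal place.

∠(j3520 + 1600) = arctan(3520/1600) = 65.56°
∠(j3520) = 90.00°
∠L(j3520) = − (65.56° + 90.00°) = -155.56°

-155.6 deg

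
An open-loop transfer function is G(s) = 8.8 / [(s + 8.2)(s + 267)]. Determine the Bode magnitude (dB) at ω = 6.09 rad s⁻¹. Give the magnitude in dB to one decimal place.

-49.8 dB

|j6.09 + 8.2| = √(6.09² + 8.2²) = 10.21
|j6.09 + 267| = √(6.09² + 267²) = 267.1
|G(j6.09)| = 8.8 / (10.21 × 267.1) = 0.003226
20 log₁₀(0.003226) = -49.83 dB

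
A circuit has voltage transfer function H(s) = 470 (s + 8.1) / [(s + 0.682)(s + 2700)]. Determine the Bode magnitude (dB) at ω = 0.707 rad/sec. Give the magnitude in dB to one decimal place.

|j0.707 + 8.1| = √(0.707² + 8.1²) = 8.131
|j0.707 + 0.682| = √(0.707² + 0.682²) = 0.9823
|j0.707 + 2700| = √(0.707² + 2700²) = 2700
|H(j0.707)| = 470 × 8.131 / (0.9823 × 2700) = 1.4408
20 log₁₀(1.4408) = 3.17 dB

3.2 dB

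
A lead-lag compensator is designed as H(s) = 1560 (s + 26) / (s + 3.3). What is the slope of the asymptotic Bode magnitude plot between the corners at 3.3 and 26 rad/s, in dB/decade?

-20 dB/decade

In this band the factors already past their corner are: pole at 3.3; net slope = -20 dB/decade.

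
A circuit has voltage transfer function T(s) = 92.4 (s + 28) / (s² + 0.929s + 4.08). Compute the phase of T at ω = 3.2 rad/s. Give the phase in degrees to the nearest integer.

∠(j3.2 + 28) = arctan(3.2/28) = 6.52°
∠[(j3.2)² + 0.929(j3.2) + 4.08] = ∠[-6.16 + j2.9728] = 154.24°
∠T(j3.2) = 6.52° − 154.24° = -147.72°

-148°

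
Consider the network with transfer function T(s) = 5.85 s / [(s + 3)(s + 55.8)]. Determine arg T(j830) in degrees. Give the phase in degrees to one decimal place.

∠(j830) = 90.00°
∠(j830 + 3) = arctan(830/3) = 89.79°
∠(j830 + 55.8) = arctan(830/55.8) = 86.15°
∠T(j830) = 90.00° − (89.79° + 86.15°) = -85.95°

-85.9°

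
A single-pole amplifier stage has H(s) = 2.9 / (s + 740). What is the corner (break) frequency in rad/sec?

The single real pole at s = −740 gives a corner at ω = 740 rad/sec.

740 rad/sec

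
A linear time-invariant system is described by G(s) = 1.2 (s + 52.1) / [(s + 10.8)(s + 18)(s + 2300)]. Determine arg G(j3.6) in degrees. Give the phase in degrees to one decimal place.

∠(j3.6 + 52.1) = arctan(3.6/52.1) = 3.95°
∠(j3.6 + 10.8) = arctan(3.6/10.8) = 18.43°
∠(j3.6 + 18) = arctan(3.6/18) = 11.31°
∠(j3.6 + 2300) = arctan(3.6/2300) = 0.09°
∠G(j3.6) = 3.95° − (18.43° + 11.31° + 0.09°) = -25.88°

-25.9°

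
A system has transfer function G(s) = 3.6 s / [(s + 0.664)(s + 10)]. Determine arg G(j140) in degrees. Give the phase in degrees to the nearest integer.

-86°

∠(j140) = 90.00°
∠(j140 + 0.664) = arctan(140/0.664) = 89.73°
∠(j140 + 10) = arctan(140/10) = 85.91°
∠G(j140) = 90.00° − (89.73° + 85.91°) = -85.64°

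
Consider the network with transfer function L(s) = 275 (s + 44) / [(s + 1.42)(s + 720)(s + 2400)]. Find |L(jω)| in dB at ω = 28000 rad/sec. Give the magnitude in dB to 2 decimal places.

|j28000 + 44| = √(28000² + 44²) = 2.8e+04
|j28000 + 1.42| = √(28000² + 1.42²) = 2.8e+04
|j28000 + 720| = √(28000² + 720²) = 2.801e+04
|j28000 + 2400| = √(28000² + 2400²) = 2.81e+04
|L(j28000)| = 275 × 2.8e+04 / (2.8e+04 × 2.801e+04 × 2.81e+04) = 3.4937e-07
20 log₁₀(3.4937e-07) = -129.134 dB

-129.13 dB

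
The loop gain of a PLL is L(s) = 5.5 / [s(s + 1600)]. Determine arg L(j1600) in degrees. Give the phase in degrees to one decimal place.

∠(j1600 + 1600) = arctan(1600/1600) = 45.00°
∠(j1600) = 90.00°
∠L(j1600) = − (45.00° + 90.00°) = -135.00°

-135.0 deg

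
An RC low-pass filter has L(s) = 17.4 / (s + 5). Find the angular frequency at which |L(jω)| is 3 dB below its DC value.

For a single-pole low-pass, the −3 dB point is at the pole: ω = 5 rad s⁻¹.

5 rad s⁻¹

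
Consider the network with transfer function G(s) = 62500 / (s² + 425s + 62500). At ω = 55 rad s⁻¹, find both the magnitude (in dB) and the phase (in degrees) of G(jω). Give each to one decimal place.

|G| = -0.2 dB, ∠G = -21.5 deg

|(j55)² + 425(j55) + 62500| = |59475 + j23375| = 6.39e+04
|G(j55)| = 62500 / 6.39e+04 = 0.97804
20 log₁₀(0.97804) = -0.19 dB
∠[(j55)² + 425(j55) + 62500] = ∠[59475 + j23375] = 21.46°
∠G(j55) = −21.46° = -21.46°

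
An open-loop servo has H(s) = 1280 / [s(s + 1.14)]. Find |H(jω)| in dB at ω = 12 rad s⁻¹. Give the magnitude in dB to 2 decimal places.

|j12 + 1.14| = √(12² + 1.14²) = 12.05
|j12| = 12
|H(j12)| = 1280 / (12.05 × 12) = 8.849
20 log₁₀(8.849) = 18.938 dB

18.94 dB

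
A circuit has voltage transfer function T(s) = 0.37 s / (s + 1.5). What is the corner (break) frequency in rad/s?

1.5 rad/s

The single real pole at s = −1.5 gives a corner at ω = 1.5 rad/s.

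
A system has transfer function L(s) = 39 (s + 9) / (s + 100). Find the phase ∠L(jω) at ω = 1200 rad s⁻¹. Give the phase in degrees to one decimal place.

4.3°

∠(j1200 + 9) = arctan(1200/9) = 89.57°
∠(j1200 + 100) = arctan(1200/100) = 85.24°
∠L(j1200) = 89.57° − 85.24° = 4.33°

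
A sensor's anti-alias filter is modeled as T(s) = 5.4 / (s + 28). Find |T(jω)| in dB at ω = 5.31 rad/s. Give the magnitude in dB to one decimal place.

-14.4 dB

|j5.31 + 28| = √(5.31² + 28²) = 28.5
|T(j5.31)| = 5.4 / 28.5 = 0.18948
20 log₁₀(0.18948) = -14.45 dB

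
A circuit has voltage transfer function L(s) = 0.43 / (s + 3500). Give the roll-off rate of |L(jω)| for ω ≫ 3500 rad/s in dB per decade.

With 0 zeros and 1 pole, the high-frequency asymptotic slope is 20 × (0 − 1) = -20 dB/decade.

-20 dB/decade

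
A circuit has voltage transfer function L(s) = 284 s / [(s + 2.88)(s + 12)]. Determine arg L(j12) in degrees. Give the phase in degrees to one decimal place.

∠(j12) = 90.00°
∠(j12 + 2.88) = arctan(12/2.88) = 76.50°
∠(j12 + 12) = arctan(12/12) = 45.00°
∠L(j12) = 90.00° − (76.50° + 45.00°) = -31.50°

-31.5°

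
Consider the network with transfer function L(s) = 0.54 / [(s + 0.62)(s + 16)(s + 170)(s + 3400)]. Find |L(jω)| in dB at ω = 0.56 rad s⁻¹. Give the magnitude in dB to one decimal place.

|j0.56 + 0.62| = √(0.56² + 0.62²) = 0.8355
|j0.56 + 16| = √(0.56² + 16²) = 16.01
|j0.56 + 170| = √(0.56² + 170²) = 170
|j0.56 + 3400| = √(0.56² + 3400²) = 3400
|L(j0.56)| = 0.54 / (0.8355 × 16.01 × 170 × 3400) = 6.9847e-08
20 log₁₀(6.9847e-08) = -143.12 dB

-143.1 dB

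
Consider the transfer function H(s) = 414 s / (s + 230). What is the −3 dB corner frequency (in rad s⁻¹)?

For a single-pole high-pass, the −3 dB point is at the pole: ω = 230 rad s⁻¹.

230 rad s⁻¹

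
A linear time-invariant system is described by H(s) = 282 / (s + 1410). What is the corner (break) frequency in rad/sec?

1410 rad/sec

The single real pole at s = −1410 gives a corner at ω = 1410 rad/sec.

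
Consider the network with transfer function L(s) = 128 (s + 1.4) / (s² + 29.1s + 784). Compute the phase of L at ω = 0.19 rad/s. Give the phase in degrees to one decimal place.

∠(j0.19 + 1.4) = arctan(0.19/1.4) = 7.73°
∠[(j0.19)² + 29.1(j0.19) + 784] = ∠[783.96 + j5.529] = 0.40°
∠L(j0.19) = 7.73° − 0.40° = 7.32°

7.3°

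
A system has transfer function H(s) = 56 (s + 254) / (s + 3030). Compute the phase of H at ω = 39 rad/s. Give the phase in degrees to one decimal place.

∠(j39 + 254) = arctan(39/254) = 8.73°
∠(j39 + 3030) = arctan(39/3030) = 0.74°
∠H(j39) = 8.73° − 0.74° = 7.99°

8.0°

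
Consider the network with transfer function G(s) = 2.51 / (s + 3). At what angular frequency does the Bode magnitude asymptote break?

3 rad/s

The single real pole at s = −3 gives a corner at ω = 3 rad/s.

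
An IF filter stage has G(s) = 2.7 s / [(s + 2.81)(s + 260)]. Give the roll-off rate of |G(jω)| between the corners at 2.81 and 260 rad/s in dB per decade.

In this band the factors already past their corner are: 1 differentiator zero, pole at 2.81; net slope = 0 dB/decade.

0 dB/decade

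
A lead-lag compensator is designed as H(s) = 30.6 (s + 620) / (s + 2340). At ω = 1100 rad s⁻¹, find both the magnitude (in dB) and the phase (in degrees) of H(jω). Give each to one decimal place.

|j1100 + 620| = √(1100² + 620²) = 1263
|j1100 + 2340| = √(1100² + 2340²) = 2586
|H(j1100)| = 30.6 × 1263 / 2586 = 14.943
20 log₁₀(14.943) = 23.49 dB
∠(j1100 + 620) = arctan(1100/620) = 60.59°
∠(j1100 + 2340) = arctan(1100/2340) = 25.18°
∠H(j1100) = 60.59° − 25.18° = 35.42°

|H| = 23.5 dB, ∠H = 35.4°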